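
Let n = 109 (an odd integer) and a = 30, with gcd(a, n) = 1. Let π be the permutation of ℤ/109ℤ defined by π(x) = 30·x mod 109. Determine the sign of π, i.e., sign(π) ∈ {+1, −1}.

-1

Start at x=87: 87 → 103 → 38 → 50 → 83 → 92 → 35 → … (one orbit).
The orbit structure of x ↦ 30x mod 109: 2 orbits of sizes [108, 1].
2 cycles on 109: each ℓ→(−1)^(ℓ−1), product (−1)^107 = -1.
Check: (30/109) = -1 by Zolotarev.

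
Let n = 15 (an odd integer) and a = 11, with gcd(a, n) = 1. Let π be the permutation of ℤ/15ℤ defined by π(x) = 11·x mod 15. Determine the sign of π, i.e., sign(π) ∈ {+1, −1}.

-1

Orbit of 1 under x↦11x: [1, 11]… (length divides ord_15(11)).
Cycle type of π: 2×5 + 1×5; total 10 cycles.
sign(π) = (−1)^{n − #cycles} = (−1)^{15−10} = (−1)^5 = -1.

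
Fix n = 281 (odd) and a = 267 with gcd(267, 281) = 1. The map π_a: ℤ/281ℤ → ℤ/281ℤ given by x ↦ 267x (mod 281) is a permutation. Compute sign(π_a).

+1

Orbit of 128 under x↦267x: [128, 175, 79, 18, 29, 156, 64]… (length divides ord_281(267)).
3 cycles of lengths [140, 140, 1].
sign(π) = (−1)^{n − #cycles} = (−1)^{281−3} = (−1)^278 = +1.
Zolotarev: (267|281) = +1, matching the cycle-count sign.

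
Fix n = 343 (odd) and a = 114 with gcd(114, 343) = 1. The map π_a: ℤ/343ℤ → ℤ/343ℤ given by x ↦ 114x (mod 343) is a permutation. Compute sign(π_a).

+1

Start at x=156: 156 → 291 → 246 → 261 → 256 → 29 → 219 → … (one orbit).
π_114 has 7 disjoint cycles with lengths [147, 147, 21, 21, 3, 3, 1] on {0,…,342}.
sign(π) = (−1)^{n − #cycles} = (−1)^{343−7} = (−1)^336 = +1.
Check: (114/343) = +1 by Zolotarev.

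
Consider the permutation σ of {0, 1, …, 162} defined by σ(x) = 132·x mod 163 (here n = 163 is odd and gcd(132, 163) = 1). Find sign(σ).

+1

Start at x=53: 53 → 150 → 77 → 58 → 158 → 155 → 85 → … (one orbit).
Decompose π into cycles: lengths [27, 27, 27, 27, 27, 27, 1] (7 cycles, including the fixed point 0).
n − c = 163 − 7 = 156; sign = (−1)^156 = +1.
The Jacobi symbol (132|163) = +1 (Zolotarev) agrees.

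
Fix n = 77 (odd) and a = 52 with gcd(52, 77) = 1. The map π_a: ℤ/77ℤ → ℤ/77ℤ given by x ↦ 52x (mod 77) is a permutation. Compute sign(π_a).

Trace 9: π^k(9) = [9, 6, 4, 54, 36, 24, 16] for k=0..6.
Decompose π into cycles: lengths [30, 30, 10, 6, 1] (5 cycles, including the fixed point 0).
77 − 5 = 72 transpositions; sign(π) = (−1)^72 = +1.
The Jacobi symbol (52|77) = +1 (Zolotarev) agrees.

+1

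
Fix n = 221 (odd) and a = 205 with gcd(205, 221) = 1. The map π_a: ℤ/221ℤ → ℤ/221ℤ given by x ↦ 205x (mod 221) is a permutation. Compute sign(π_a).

+1

Start at x=1: 1 → 205 → 35 → 103 → 120 → 69 → 1 (one orbit).
Decompose π into cycles: lengths [6, 6, 6, 6, 6, 6, 6, 6, 6, 6, 6, 6, 6, 6, 6, 6, 6, 6, 6, 6, 6, 6, 6, 6, 6, 6, 6, 6, 6, 6, 6, 6, 6, 6, 1, 1, 1, 1, 1, 1, 1, 1, 1, 1, 1, 1, 1, 1, 1, 1, 1] (51 cycles, including the fixed point 0).
sign(π) = (−1)^{n − #cycles} = (−1)^{221−51} = (−1)^170 = +1.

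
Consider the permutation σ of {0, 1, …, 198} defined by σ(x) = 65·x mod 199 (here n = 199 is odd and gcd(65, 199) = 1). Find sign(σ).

+1

Start at x=161: 161 → 117 → 43 → 9 → 187 → 16 → 45 → … (one orbit).
The orbit structure of x ↦ 65x mod 199: 3 orbits of sizes [99, 99, 1].
n − c = 199 − 3 = 196; sign = (−1)^196 = +1.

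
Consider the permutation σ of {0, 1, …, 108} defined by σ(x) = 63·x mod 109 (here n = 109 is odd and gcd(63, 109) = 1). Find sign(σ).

+1

Orbit of 45 under x↦63x: [45, 1, 63]… (length divides ord_109(63)).
Cycle type of π: 3×36 + 1; total 37 cycles.
37 cycles on 109: each ℓ→(−1)^(ℓ−1), product (−1)^72 = +1.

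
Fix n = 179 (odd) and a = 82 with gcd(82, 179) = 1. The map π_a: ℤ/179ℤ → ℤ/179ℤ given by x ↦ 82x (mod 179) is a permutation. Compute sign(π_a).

Trace 57: π^k(57) = [57, 20, 29, 51, 65, 139, 121] for k=0..6.
3 cycles of lengths [89, 89, 1].
3 cycles on 179: each ℓ→(−1)^(ℓ−1), product (−1)^176 = +1.
Via Zolotarev, sign(π_{82}) = (82|179) = +1.

+1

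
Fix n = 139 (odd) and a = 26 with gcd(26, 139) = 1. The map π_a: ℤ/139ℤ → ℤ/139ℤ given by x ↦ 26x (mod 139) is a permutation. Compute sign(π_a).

-1

Start at x=96: 96 → 133 → 122 → 114 → 45 → 58 → 118 → … (one orbit).
Cycle lengths of π_26 on ℤ/139ℤ: [138, 1]; 2 cycles in total.
139 − 2 = 137 transpositions; sign(π) = (−1)^137 = -1.
Via Zolotarev, sign(π_{26}) = (26|139) = -1.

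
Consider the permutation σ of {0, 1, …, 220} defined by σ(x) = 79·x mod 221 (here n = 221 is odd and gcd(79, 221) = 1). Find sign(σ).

-1

Trace 92: π^k(92) = [92, 196, 14, 1, 79, 53, 209] for k=0..6.
Decompose π into cycles: lengths [16, 16, 16, 16, 16, 16, 16, 16, 16, 16, 16, 16, 16, 1, 1, 1, 1, 1, 1, 1, 1, 1, 1, 1, 1, 1] (26 cycles, including the fixed point 0).
With 26 cycles on 221 points, sign = (−1)^{221−26} = -1.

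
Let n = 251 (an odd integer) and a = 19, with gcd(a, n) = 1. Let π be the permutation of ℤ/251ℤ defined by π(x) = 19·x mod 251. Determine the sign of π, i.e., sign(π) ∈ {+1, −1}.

Start at x=54: 54 → 22 → 167 → 161 → 47 → 140 → 150 → … (one orbit).
Decompose π into cycles: lengths [250, 1] (2 cycles, including the fixed point 0).
Σ(ℓ_i−1) = 251−2 = 249; sign = (−1)^249 = -1.
Zolotarev: (19|251) = -1, matching the cycle-count sign.

-1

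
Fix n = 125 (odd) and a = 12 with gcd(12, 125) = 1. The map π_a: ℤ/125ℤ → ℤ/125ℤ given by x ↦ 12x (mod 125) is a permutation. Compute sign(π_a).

-1

Trace 107: π^k(107) = [107, 34, 33, 21, 2, 24, 38] for k=0..6.
π_12 has 4 disjoint cycles with lengths [100, 20, 4, 1] on {0,…,124}.
n − c = 125 − 4 = 121; sign = (−1)^121 = -1.
Zolotarev: (12|125) = -1, matching the cycle-count sign.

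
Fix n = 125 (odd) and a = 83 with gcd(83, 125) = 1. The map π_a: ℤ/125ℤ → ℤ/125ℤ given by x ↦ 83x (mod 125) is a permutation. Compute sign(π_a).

Start at x=104: 104 → 7 → 81 → 98 → 9 → 122 → 1 → … (one orbit).
Cycle lengths of π_83 on ℤ/125ℤ: [100, 20, 4, 1]; 4 cycles in total.
Σ(ℓ_i−1) = 125−4 = 121; sign = (−1)^121 = -1.
The Jacobi symbol (83|125) = -1 (Zolotarev) agrees.

-1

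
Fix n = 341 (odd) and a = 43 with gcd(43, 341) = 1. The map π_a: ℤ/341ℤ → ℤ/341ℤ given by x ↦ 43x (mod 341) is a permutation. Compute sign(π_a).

Start at x=230: 230 → 1 → 43 → 144 → 54 → 276 → 274 → … (one orbit).
Decompose π into cycles: lengths [30, 30, 30, 30, 30, 30, 30, 30, 30, 30, 30, 2, 2, 2, 2, 2, 1] (17 cycles, including the fixed point 0).
n − c = 341 − 17 = 324; sign = (−1)^324 = +1.
(43|341)_J = +1 (Zolotarev's lemma cross-check).

+1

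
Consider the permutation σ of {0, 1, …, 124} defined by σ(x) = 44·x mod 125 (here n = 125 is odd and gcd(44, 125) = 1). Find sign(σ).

+1

Start at x=66: 66 → 29 → 26 → 19 → 86 → 34 → 121 → … (one orbit).
The orbit structure of x ↦ 44x mod 125: 7 orbits of sizes [50, 50, 10, 10, 2, 2, 1].
n − c = 125 − 7 = 118; sign = (−1)^118 = +1.
Via Zolotarev, sign(π_{44}) = (44|125) = +1.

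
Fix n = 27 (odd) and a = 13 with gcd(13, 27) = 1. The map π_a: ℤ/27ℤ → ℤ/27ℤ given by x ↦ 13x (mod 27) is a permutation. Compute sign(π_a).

+1

Start at x=13: 13 → 7 → 10 → 22 → 16 → 19 → 4 → … (one orbit).
Decompose π into cycles: lengths [9, 9, 3, 3, 1, 1, 1] (7 cycles, including the fixed point 0).
27 − 7 = 20 transpositions; sign(π) = (−1)^20 = +1.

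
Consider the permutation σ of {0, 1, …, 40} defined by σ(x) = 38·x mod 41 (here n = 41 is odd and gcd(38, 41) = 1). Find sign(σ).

Start at x=32: 32 → 27 → 1 → 38 → 9 → 14 → 40 → … (one orbit).
Cycle lengths of π_38 on ℤ/41ℤ: [8, 8, 8, 8, 8, 1]; 6 cycles in total.
sign(π) = (−1)^{n − #cycles} = (−1)^{41−6} = (−1)^35 = -1.

-1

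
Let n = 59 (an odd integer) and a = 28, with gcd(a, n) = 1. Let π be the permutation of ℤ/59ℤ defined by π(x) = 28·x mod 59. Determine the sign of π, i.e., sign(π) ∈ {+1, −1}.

+1

Orbit of 29 under x↦28x: [29, 45, 21, 57, 3, 25, 51]… (length divides ord_59(28)).
The orbit structure of x ↦ 28x mod 59: 3 orbits of sizes [29, 29, 1].
With 3 cycles on 59 points, sign = (−1)^{59−3} = +1.
Check: (28/59) = +1 by Zolotarev.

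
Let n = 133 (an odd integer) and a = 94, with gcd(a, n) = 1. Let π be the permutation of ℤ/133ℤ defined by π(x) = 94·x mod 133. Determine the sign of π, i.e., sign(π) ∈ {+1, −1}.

Start at x=1: 1 → 94 → 58 → 132 → 39 → 75 → 1 (one orbit).
π_94 has 29 disjoint cycles with lengths [6, 6, 6, 6, 6, 6, 6, 6, 6, 6, 6, 6, 6, 6, 6, 6, 6, 6, 6, 2, 2, 2, 2, 2, 2, 2, 2, 2, 1] on {0,…,132}.
n − c = 133 − 29 = 104; sign = (−1)^104 = +1.

+1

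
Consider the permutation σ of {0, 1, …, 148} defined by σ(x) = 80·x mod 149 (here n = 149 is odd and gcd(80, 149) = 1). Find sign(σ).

+1

Trace 96: π^k(96) = [96, 81, 73, 29, 85, 95, 1] for k=0..6.
π_80 has 5 disjoint cycles with lengths [37, 37, 37, 37, 1] on {0,…,148}.
Σ(ℓ_i−1) = 149−5 = 144; sign = (−1)^144 = +1.
(80|149)_J = +1 (Zolotarev's lemma cross-check).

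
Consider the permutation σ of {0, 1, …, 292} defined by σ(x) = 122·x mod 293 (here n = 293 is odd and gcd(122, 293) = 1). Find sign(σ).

-1

Trace 52: π^k(52) = [52, 191, 155, 158, 231, 54, 142] for k=0..6.
2 cycles of lengths [292, 1].
n − c = 293 − 2 = 291; sign = (−1)^291 = -1.
Zolotarev: (122|293) = -1, matching the cycle-count sign.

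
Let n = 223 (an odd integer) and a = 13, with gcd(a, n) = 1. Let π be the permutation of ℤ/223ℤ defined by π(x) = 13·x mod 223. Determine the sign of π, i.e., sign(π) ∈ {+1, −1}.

Orbit of 41 under x↦13x: [41, 87, 16, 208, 28, 141, 49]… (length divides ord_223(13)).
The orbit structure of x ↦ 13x mod 223: 4 orbits of sizes [74, 74, 74, 1].
223 − 4 = 219 transpositions; sign(π) = (−1)^219 = -1.
Via Zolotarev, sign(π_{13}) = (13|223) = -1.

-1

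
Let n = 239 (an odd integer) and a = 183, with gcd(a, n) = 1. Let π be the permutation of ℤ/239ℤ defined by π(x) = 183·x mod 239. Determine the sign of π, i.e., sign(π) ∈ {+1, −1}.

Orbit of 132 under x↦183x: [132, 17, 4, 15, 116, 196, 18]… (length divides ord_239(183)).
Cycle type of π: 119×2 + 1; total 3 cycles.
sign(π) = (−1)^{n − #cycles} = (−1)^{239−3} = (−1)^236 = +1.

+1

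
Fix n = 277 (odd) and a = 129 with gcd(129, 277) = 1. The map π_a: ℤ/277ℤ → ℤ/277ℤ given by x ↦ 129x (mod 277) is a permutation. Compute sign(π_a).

Start at x=13: 13 → 15 → 273 → 38 → 193 → 244 → 175 → … (one orbit).
Cycle lengths of π_129 on ℤ/277ℤ: [92, 92, 92, 1]; 4 cycles in total.
With 4 cycles on 277 points, sign = (−1)^{277−4} = -1.
The Jacobi symbol (129|277) = -1 (Zolotarev) agrees.

-1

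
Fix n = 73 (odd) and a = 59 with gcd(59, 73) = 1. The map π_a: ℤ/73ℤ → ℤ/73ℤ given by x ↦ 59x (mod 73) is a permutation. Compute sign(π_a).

-1

Start at x=44: 44 → 41 → 10 → 6 → 62 → 8 → 34 → … (one orbit).
Cycle type of π: 72 + 1; total 2 cycles.
With 2 cycles on 73 points, sign = (−1)^{73−2} = -1.
Via Zolotarev, sign(π_{59}) = (59|73) = -1.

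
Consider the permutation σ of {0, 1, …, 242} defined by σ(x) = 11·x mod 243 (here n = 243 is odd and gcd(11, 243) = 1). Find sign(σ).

Orbit of 4 under x↦11x: [4, 44, 241, 221, 1, 11, 121]… (length divides ord_243(11)).
The orbit structure of x ↦ 11x mod 243: 6 orbits of sizes [162, 54, 18, 6, 2, 1].
6 cycles on 243: each ℓ→(−1)^(ℓ−1), product (−1)^237 = -1.

-1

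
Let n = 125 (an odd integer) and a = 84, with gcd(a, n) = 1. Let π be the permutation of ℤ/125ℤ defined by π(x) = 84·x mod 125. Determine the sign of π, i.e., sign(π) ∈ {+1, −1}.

Trace 109: π^k(109) = [109, 31, 104, 111, 74, 91, 19] for k=0..6.
π_84 has 7 disjoint cycles with lengths [50, 50, 10, 10, 2, 2, 1] on {0,…,124}.
With 7 cycles on 125 points, sign = (−1)^{125−7} = +1.

+1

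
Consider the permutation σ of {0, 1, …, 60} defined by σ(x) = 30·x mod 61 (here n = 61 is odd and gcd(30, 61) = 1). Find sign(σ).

-1

Orbit of 24 under x↦30x: [24, 49, 6, 58, 32, 45, 8]… (length divides ord_61(30)).
Decompose π into cycles: lengths [60, 1] (2 cycles, including the fixed point 0).
sign(π) = (−1)^{n − #cycles} = (−1)^{61−2} = (−1)^59 = -1.
The Jacobi symbol (30|61) = -1 (Zolotarev) agrees.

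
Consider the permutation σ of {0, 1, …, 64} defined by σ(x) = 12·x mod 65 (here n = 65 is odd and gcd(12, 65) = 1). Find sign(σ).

Trace 12: π^k(12) = [12, 14, 38, 1] for k=0..3.
Decompose π into cycles: lengths [4, 4, 4, 4, 4, 4, 4, 4, 4, 4, 4, 4, 4, 2, 2, 2, 2, 2, 2, 1] (20 cycles, including the fixed point 0).
65 − 20 = 45 transpositions; sign(π) = (−1)^45 = -1.
Zolotarev: (12|65) = -1, matching the cycle-count sign.

-1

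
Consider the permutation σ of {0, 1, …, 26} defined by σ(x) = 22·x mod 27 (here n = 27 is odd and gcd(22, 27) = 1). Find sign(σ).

Orbit of 10 under x↦22x: [10, 4, 7, 19, 13, 16, 1]… (length divides ord_27(22)).
The orbit structure of x ↦ 22x mod 27: 7 orbits of sizes [9, 9, 3, 3, 1, 1, 1].
27 − 7 = 20 transpositions; sign(π) = (−1)^20 = +1.
Check: (22/27) = +1 by Zolotarev.

+1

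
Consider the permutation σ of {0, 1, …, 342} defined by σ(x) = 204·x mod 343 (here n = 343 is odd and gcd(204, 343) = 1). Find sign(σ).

+1

Orbit of 106 under x↦204x: [106, 15, 316, 323, 36, 141, 295]… (length divides ord_343(204)).
The orbit structure of x ↦ 204x mod 343: 19 orbits of sizes [49, 49, 49, 49, 49, 49, 7, 7, 7, 7, 7, 7, 1, 1, 1, 1, 1, 1, 1].
Σ(ℓ_i−1) = 343−19 = 324; sign = (−1)^324 = +1.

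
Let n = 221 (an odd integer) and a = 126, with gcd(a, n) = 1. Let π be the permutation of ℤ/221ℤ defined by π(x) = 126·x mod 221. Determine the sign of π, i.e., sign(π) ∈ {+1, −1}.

Trace 144: π^k(144) = [144, 22, 120, 92, 100, 3, 157] for k=0..6.
The orbit structure of x ↦ 126x mod 221: 10 orbits of sizes [48, 48, 48, 48, 16, 3, 3, 3, 3, 1].
10 cycles on 221: each ℓ→(−1)^(ℓ−1), product (−1)^211 = -1.
The Jacobi symbol (126|221) = -1 (Zolotarev) agrees.

-1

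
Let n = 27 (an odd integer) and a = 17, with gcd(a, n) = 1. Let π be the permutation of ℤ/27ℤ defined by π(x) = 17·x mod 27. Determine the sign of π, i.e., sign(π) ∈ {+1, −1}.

Orbit of 19 under x↦17x: [19, 26, 10, 8, 1, 17]… (length divides ord_27(17)).
8 cycles of lengths [6, 6, 6, 2, 2, 2, 2, 1].
8 cycles on 27: each ℓ→(−1)^(ℓ−1), product (−1)^19 = -1.
The Jacobi symbol (17|27) = -1 (Zolotarev) agrees.

-1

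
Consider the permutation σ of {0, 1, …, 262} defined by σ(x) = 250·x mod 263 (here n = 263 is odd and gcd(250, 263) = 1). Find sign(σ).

Start at x=182: 182 → 1 → 250 → 169 → 170 → 157 → 63 → … (one orbit).
Decompose π into cycles: lengths [262, 1] (2 cycles, including the fixed point 0).
263 − 2 = 261 transpositions; sign(π) = (−1)^261 = -1.

-1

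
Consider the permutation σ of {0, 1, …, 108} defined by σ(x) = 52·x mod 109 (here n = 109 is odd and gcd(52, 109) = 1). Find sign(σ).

-1

Trace 73: π^k(73) = [73, 90, 102, 72, 38, 14, 74] for k=0..6.
Cycle type of π: 108 + 1; total 2 cycles.
109 − 2 = 107 transpositions; sign(π) = (−1)^107 = -1.
Via Zolotarev, sign(π_{52}) = (52|109) = -1.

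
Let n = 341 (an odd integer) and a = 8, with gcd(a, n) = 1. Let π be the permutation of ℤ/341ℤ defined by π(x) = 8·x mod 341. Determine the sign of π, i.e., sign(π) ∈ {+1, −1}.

Trace 32: π^k(32) = [32, 256, 2, 16, 128, 1, 8] for k=0..6.
38 cycles of lengths [10, 10, 10, 10, 10, 10, 10, 10, 10, 10, 10, 10, 10, 10, 10, 10, 10, 10, 10, 10, 10, 10, 10, 10, 10, 10, 10, 10, 10, 10, 10, 5, 5, 5, 5, 5, 5, 1].
With 38 cycles on 341 points, sign = (−1)^{341−38} = -1.
Check: (8/341) = -1 by Zolotarev.

-1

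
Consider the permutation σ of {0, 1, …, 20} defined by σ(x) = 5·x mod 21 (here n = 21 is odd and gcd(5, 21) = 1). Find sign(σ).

Start at x=4: 4 → 20 → 16 → 17 → 1 → 5 → 4 (one orbit).
The orbit structure of x ↦ 5x mod 21: 5 orbits of sizes [6, 6, 6, 2, 1].
sign(π) = (−1)^{n − #cycles} = (−1)^{21−5} = (−1)^16 = +1.
Zolotarev: (5|21) = +1, matching the cycle-count sign.

+1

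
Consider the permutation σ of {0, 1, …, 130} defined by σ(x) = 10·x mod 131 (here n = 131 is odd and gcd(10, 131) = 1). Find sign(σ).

-1

Trace 123: π^k(123) = [123, 51, 117, 122, 41, 17, 39] for k=0..6.
2 cycles of lengths [130, 1].
With 2 cycles on 131 points, sign = (−1)^{131−2} = -1.
The Jacobi symbol (10|131) = -1 (Zolotarev) agrees.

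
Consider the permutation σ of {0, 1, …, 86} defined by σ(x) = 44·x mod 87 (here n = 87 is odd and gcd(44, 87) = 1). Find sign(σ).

+1

Trace 67: π^k(67) = [67, 77, 82, 41, 64, 32, 16] for k=0..6.
Cycle type of π: 28×3 + 2 + 1; total 5 cycles.
Σ(ℓ_i−1) = 87−5 = 82; sign = (−1)^82 = +1.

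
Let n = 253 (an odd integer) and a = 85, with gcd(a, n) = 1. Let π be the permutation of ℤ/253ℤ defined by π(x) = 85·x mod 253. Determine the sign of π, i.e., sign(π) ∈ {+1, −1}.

Start at x=162: 162 → 108 → 72 → 48 → 32 → 190 → 211 → … (one orbit).
Decompose π into cycles: lengths [110, 110, 11, 11, 10, 1] (6 cycles, including the fixed point 0).
Σ(ℓ_i−1) = 253−6 = 247; sign = (−1)^247 = -1.

-1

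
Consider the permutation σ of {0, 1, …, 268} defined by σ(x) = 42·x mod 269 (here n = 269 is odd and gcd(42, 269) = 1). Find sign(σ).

Trace 6: π^k(6) = [6, 252, 93, 140, 231, 18, 218] for k=0..6.
Decompose π into cycles: lengths [268, 1] (2 cycles, including the fixed point 0).
With 2 cycles on 269 points, sign = (−1)^{269−2} = -1.
Zolotarev: (42|269) = -1, matching the cycle-count sign.

-1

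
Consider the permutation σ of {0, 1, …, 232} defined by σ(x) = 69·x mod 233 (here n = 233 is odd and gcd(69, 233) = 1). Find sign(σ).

-1

Orbit of 91 under x↦69x: [91, 221, 104, 186, 19, 146, 55]… (length divides ord_233(69)).
π_69 has 2 disjoint cycles with lengths [232, 1] on {0,…,232}.
233 − 2 = 231 transpositions; sign(π) = (−1)^231 = -1.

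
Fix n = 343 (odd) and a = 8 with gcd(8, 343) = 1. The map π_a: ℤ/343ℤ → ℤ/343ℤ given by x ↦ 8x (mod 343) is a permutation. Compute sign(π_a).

+1

Trace 337: π^k(337) = [337, 295, 302, 15, 120, 274, 134] for k=0..6.
The orbit structure of x ↦ 8x mod 343: 19 orbits of sizes [49, 49, 49, 49, 49, 49, 7, 7, 7, 7, 7, 7, 1, 1, 1, 1, 1, 1, 1].
n − c = 343 − 19 = 324; sign = (−1)^324 = +1.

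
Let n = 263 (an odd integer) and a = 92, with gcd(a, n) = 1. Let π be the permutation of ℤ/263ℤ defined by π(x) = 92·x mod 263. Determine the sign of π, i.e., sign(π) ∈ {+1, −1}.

Start at x=105: 105 → 192 → 43 → 11 → 223 → 2 → 184 → … (one orbit).
Cycle type of π: 131×2 + 1; total 3 cycles.
sign(π) = (−1)^{n − #cycles} = (−1)^{263−3} = (−1)^260 = +1.

+1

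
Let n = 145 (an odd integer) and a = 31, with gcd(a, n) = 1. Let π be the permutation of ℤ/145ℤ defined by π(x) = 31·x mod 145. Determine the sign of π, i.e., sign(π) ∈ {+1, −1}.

Trace 51: π^k(51) = [51, 131, 1, 31, 91, 66, 16] for k=0..6.
The orbit structure of x ↦ 31x mod 145: 10 orbits of sizes [28, 28, 28, 28, 28, 1, 1, 1, 1, 1].
With 10 cycles on 145 points, sign = (−1)^{145−10} = -1.

-1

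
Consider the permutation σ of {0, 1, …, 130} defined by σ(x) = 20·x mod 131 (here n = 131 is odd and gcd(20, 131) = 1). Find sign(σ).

Orbit of 80 under x↦20x: [80, 28, 36, 65, 121, 62, 61]… (length divides ord_131(20)).
Cycle type of π: 65×2 + 1; total 3 cycles.
With 3 cycles on 131 points, sign = (−1)^{131−3} = +1.
Check: (20/131) = +1 by Zolotarev.

+1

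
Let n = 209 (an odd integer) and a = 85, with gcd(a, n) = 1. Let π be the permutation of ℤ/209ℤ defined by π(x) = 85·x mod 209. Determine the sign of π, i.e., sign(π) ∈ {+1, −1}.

Orbit of 96 under x↦85x: [96, 9, 138, 26, 120, 168, 68]… (length divides ord_209(85)).
6 cycles of lengths [90, 90, 10, 9, 9, 1].
sign(π) = (−1)^{n − #cycles} = (−1)^{209−6} = (−1)^203 = -1.

-1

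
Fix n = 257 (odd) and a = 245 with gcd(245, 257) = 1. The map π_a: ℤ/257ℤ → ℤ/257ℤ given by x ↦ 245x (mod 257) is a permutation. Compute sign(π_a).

-1

Start at x=97: 97 → 121 → 90 → 205 → 110 → 222 → 163 → … (one orbit).
2 cycles of lengths [256, 1].
n − c = 257 − 2 = 255; sign = (−1)^255 = -1.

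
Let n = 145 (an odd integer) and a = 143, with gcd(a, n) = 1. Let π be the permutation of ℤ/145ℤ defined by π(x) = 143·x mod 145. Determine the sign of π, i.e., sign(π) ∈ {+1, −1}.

+1

Trace 109: π^k(109) = [109, 72, 1, 143, 4, 137, 16] for k=0..6.
Cycle lengths of π_143 on ℤ/145ℤ: [28, 28, 28, 28, 28, 4, 1]; 7 cycles in total.
7 cycles on 145: each ℓ→(−1)^(ℓ−1), product (−1)^138 = +1.
(143|145)_J = +1 (Zolotarev's lemma cross-check).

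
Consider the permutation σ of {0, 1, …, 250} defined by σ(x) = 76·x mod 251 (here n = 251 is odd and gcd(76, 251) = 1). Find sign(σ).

Start at x=18: 18 → 113 → 54 → 88 → 162 → 13 → 235 → … (one orbit).
π_76 has 2 disjoint cycles with lengths [250, 1] on {0,…,250}.
n − c = 251 − 2 = 249; sign = (−1)^249 = -1.

-1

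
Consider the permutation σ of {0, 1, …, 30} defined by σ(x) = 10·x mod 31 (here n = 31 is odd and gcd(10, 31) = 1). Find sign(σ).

Trace 9: π^k(9) = [9, 28, 1, 10, 7, 8, 18] for k=0..6.
Cycle lengths of π_10 on ℤ/31ℤ: [15, 15, 1]; 3 cycles in total.
With 3 cycles on 31 points, sign = (−1)^{31−3} = +1.
Check: (10/31) = +1 by Zolotarev.

+1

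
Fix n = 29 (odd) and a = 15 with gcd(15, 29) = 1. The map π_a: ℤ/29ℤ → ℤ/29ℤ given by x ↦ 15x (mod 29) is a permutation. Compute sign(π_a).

Start at x=12: 12 → 6 → 3 → 16 → 8 → 4 → 2 → … (one orbit).
π_15 has 2 disjoint cycles with lengths [28, 1] on {0,…,28}.
sign(π) = (−1)^{n − #cycles} = (−1)^{29−2} = (−1)^27 = -1.

-1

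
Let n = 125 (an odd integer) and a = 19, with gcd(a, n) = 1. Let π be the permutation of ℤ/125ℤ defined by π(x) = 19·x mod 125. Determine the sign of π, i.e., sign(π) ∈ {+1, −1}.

Trace 6: π^k(6) = [6, 114, 41, 29, 51, 94, 36] for k=0..6.
π_19 has 7 disjoint cycles with lengths [50, 50, 10, 10, 2, 2, 1] on {0,…,124}.
With 7 cycles on 125 points, sign = (−1)^{125−7} = +1.
Zolotarev: (19|125) = +1, matching the cycle-count sign.

+1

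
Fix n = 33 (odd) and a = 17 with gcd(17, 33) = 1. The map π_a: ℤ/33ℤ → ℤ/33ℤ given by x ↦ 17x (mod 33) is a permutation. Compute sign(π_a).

+1

Orbit of 2 under x↦17x: [2, 1, 17, 25, 29, 31, 32]… (length divides ord_33(17)).
Cycle lengths of π_17 on ℤ/33ℤ: [10, 10, 10, 2, 1]; 5 cycles in total.
Σ(ℓ_i−1) = 33−5 = 28; sign = (−1)^28 = +1.
Via Zolotarev, sign(π_{17}) = (17|33) = +1.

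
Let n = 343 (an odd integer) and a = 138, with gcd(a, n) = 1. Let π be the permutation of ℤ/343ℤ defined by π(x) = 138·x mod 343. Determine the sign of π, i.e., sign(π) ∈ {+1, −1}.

Orbit of 39 under x↦138x: [39, 237, 121, 234, 50, 40, 32]… (length divides ord_343(138)).
π_138 has 4 disjoint cycles with lengths [294, 42, 6, 1] on {0,…,342}.
With 4 cycles on 343 points, sign = (−1)^{343−4} = -1.
Check: (138/343) = -1 by Zolotarev.

-1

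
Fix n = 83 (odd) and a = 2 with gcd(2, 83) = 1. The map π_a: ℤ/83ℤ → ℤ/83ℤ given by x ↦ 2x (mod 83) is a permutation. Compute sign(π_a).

Orbit of 27 under x↦2x: [27, 54, 25, 50, 17, 34, 68]… (length divides ord_83(2)).
The orbit structure of x ↦ 2x mod 83: 2 orbits of sizes [82, 1].
2 cycles on 83: each ℓ→(−1)^(ℓ−1), product (−1)^81 = -1.
(2|83)_J = -1 (Zolotarev's lemma cross-check).

-1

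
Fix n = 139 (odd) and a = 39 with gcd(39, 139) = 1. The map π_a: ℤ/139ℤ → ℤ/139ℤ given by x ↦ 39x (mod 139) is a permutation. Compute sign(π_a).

-1

Start at x=84: 84 → 79 → 23 → 63 → 94 → 52 → 82 → … (one orbit).
Cycle lengths of π_39 on ℤ/139ℤ: [46, 46, 46, 1]; 4 cycles in total.
sign(π) = (−1)^{n − #cycles} = (−1)^{139−4} = (−1)^135 = -1.
Zolotarev: (39|139) = -1, matching the cycle-count sign.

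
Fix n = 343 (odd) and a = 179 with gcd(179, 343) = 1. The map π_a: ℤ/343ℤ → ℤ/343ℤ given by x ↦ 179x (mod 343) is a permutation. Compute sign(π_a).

Start at x=162: 162 → 186 → 23 → 1 → 179 → 142 → 36 → … (one orbit).
Cycle type of π: 147×2 + 21×2 + 3×2 + 1; total 7 cycles.
sign(π) = (−1)^{n − #cycles} = (−1)^{343−7} = (−1)^336 = +1.

+1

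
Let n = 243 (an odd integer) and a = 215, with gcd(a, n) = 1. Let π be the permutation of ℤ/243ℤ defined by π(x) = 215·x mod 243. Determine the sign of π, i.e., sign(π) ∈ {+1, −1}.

-1

Orbit of 53 under x↦215x: [53, 217, 242, 28, 188, 82, 134]… (length divides ord_243(215)).
32 cycles of lengths [18, 18, 18, 18, 18, 18, 18, 18, 18, 6, 6, 6, 6, 6, 6, 6, 6, 6, 2, 2, 2, 2, 2, 2, 2, 2, 2, 2, 2, 2, 2, 1].
Σ(ℓ_i−1) = 243−32 = 211; sign = (−1)^211 = -1.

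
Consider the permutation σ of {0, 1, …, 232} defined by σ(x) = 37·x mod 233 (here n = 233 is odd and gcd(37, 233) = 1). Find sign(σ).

Start at x=16: 16 → 126 → 2 → 74 → 175 → 184 → 51 → … (one orbit).
Decompose π into cycles: lengths [29, 29, 29, 29, 29, 29, 29, 29, 1] (9 cycles, including the fixed point 0).
n − c = 233 − 9 = 224; sign = (−1)^224 = +1.
The Jacobi symbol (37|233) = +1 (Zolotarev) agrees.

+1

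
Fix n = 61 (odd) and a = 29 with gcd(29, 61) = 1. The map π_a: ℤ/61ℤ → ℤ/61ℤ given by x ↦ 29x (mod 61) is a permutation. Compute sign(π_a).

Trace 48: π^k(48) = [48, 50, 47, 21, 60, 32, 13] for k=0..6.
The orbit structure of x ↦ 29x mod 61: 6 orbits of sizes [12, 12, 12, 12, 12, 1].
n − c = 61 − 6 = 55; sign = (−1)^55 = -1.
Check: (29/61) = -1 by Zolotarev.

-1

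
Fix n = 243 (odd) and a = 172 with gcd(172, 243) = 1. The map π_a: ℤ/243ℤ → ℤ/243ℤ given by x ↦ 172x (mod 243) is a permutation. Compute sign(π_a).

Orbit of 91 under x↦172x: [91, 100, 190, 118, 127, 217, 145]… (length divides ord_243(172)).
Cycle lengths of π_172 on ℤ/243ℤ: [27, 27, 27, 27, 27, 27, 9, 9, 9, 9, 9, 9, 3, 3, 3, 3, 3, 3, 1, 1, 1, 1, 1, 1, 1, 1, 1]; 27 cycles in total.
Σ(ℓ_i−1) = 243−27 = 216; sign = (−1)^216 = +1.

+1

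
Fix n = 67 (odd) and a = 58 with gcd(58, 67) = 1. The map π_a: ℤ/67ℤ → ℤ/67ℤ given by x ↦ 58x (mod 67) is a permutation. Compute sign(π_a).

Start at x=5: 5 → 22 → 3 → 40 → 42 → 24 → 52 → … (one orbit).
The orbit structure of x ↦ 58x mod 67: 4 orbits of sizes [22, 22, 22, 1].
n − c = 67 − 4 = 63; sign = (−1)^63 = -1.
Via Zolotarev, sign(π_{58}) = (58|67) = -1.

-1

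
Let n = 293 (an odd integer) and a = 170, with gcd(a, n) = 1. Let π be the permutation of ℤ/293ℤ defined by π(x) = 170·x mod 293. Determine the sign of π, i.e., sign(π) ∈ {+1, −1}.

Orbit of 4 under x↦170x: [4, 94, 158, 197, 88, 17, 253]… (length divides ord_293(170)).
π_170 has 3 disjoint cycles with lengths [146, 146, 1] on {0,…,292}.
sign(π) = (−1)^{n − #cycles} = (−1)^{293−3} = (−1)^290 = +1.
Via Zolotarev, sign(π_{170}) = (170|293) = +1.

+1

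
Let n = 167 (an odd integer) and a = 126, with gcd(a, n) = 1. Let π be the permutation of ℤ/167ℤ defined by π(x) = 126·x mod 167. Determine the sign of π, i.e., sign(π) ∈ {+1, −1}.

Orbit of 108 under x↦126x: [108, 81, 19, 56, 42, 115, 128]… (length divides ord_167(126)).
The orbit structure of x ↦ 126x mod 167: 3 orbits of sizes [83, 83, 1].
With 3 cycles on 167 points, sign = (−1)^{167−3} = +1.
Via Zolotarev, sign(π_{126}) = (126|167) = +1.

+1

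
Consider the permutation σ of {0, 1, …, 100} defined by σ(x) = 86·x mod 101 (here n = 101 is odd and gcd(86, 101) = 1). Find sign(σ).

Start at x=19: 19 → 18 → 33 → 10 → 52 → 28 → 85 → … (one orbit).
Cycle type of π: 100 + 1; total 2 cycles.
Σ(ℓ_i−1) = 101−2 = 99; sign = (−1)^99 = -1.

-1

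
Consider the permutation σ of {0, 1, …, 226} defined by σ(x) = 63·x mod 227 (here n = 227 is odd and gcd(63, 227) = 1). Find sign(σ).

+1

Trace 196: π^k(196) = [196, 90, 222, 139, 131, 81, 109] for k=0..6.
Cycle type of π: 113×2 + 1; total 3 cycles.
n − c = 227 − 3 = 224; sign = (−1)^224 = +1.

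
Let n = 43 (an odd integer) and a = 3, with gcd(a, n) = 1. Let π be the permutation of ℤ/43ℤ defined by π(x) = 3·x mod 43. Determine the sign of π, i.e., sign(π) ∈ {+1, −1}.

Orbit of 35 under x↦3x: [35, 19, 14, 42, 40, 34, 16]… (length divides ord_43(3)).
2 cycles of lengths [42, 1].
2 cycles on 43: each ℓ→(−1)^(ℓ−1), product (−1)^41 = -1.

-1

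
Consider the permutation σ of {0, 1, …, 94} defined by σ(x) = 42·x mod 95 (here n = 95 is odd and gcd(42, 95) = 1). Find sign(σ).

Trace 49: π^k(49) = [49, 63, 81, 77, 4, 73, 26] for k=0..6.
6 cycles of lengths [36, 36, 9, 9, 4, 1].
n − c = 95 − 6 = 89; sign = (−1)^89 = -1.
Zolotarev: (42|95) = -1, matching the cycle-count sign.

-1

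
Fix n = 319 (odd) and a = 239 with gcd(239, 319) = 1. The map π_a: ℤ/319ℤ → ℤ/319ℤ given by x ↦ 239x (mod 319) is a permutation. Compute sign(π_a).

-1

Start at x=255: 255 → 16 → 315 → 1 → 239 → 20 → 314 → … (one orbit).
Decompose π into cycles: lengths [70, 70, 70, 70, 10, 7, 7, 7, 7, 1] (10 cycles, including the fixed point 0).
10 cycles on 319: each ℓ→(−1)^(ℓ−1), product (−1)^309 = -1.
Zolotarev: (239|319) = -1, matching the cycle-count sign.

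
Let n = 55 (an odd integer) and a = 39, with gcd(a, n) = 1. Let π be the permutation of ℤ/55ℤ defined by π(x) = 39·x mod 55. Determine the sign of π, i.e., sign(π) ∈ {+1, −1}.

-1

Orbit of 26 under x↦39x: [26, 24, 1, 39, 36, 29, 31]… (length divides ord_55(39)).
π_39 has 8 disjoint cycles with lengths [10, 10, 10, 10, 10, 2, 2, 1] on {0,…,54}.
55 − 8 = 47 transpositions; sign(π) = (−1)^47 = -1.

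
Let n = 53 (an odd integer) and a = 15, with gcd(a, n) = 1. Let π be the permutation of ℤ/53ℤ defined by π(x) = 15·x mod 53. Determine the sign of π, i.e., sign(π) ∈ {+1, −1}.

+1

Orbit of 15 under x↦15x: [15, 13, 36, 10, 44, 24, 42]… (length divides ord_53(15)).
π_15 has 5 disjoint cycles with lengths [13, 13, 13, 13, 1] on {0,…,52}.
sign(π) = (−1)^{n − #cycles} = (−1)^{53−5} = (−1)^48 = +1.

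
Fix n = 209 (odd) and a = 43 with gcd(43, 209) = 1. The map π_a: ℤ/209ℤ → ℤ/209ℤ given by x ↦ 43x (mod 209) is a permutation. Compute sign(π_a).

-1

Orbit of 54 under x↦43x: [54, 23, 153, 100, 120, 144, 131]… (length divides ord_209(43)).
π_43 has 18 disjoint cycles with lengths [18, 18, 18, 18, 18, 18, 18, 18, 18, 18, 9, 9, 2, 2, 2, 2, 2, 1] on {0,…,208}.
n − c = 209 − 18 = 191; sign = (−1)^191 = -1.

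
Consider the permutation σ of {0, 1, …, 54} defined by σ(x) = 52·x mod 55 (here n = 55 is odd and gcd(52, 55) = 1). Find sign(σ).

Trace 2: π^k(2) = [2, 49, 18, 1, 52, 9, 28] for k=0..6.
π_52 has 5 disjoint cycles with lengths [20, 20, 10, 4, 1] on {0,…,54}.
sign(π) = (−1)^{n − #cycles} = (−1)^{55−5} = (−1)^50 = +1.
Check: (52/55) = +1 by Zolotarev.

+1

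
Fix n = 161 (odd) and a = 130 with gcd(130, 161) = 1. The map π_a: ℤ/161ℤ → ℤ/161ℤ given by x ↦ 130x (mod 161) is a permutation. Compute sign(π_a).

-1

Start at x=95: 95 → 114 → 8 → 74 → 121 → 113 → 39 → … (one orbit).
Decompose π into cycles: lengths [66, 66, 22, 3, 3, 1] (6 cycles, including the fixed point 0).
With 6 cycles on 161 points, sign = (−1)^{161−6} = -1.
(130|161)_J = -1 (Zolotarev's lemma cross-check).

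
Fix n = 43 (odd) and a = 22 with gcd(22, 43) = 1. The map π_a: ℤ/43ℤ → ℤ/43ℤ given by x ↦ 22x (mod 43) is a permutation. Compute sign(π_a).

Trace 27: π^k(27) = [27, 35, 39, 41, 42, 21, 32] for k=0..6.
4 cycles of lengths [14, 14, 14, 1].
n − c = 43 − 4 = 39; sign = (−1)^39 = -1.
Via Zolotarev, sign(π_{22}) = (22|43) = -1.

-1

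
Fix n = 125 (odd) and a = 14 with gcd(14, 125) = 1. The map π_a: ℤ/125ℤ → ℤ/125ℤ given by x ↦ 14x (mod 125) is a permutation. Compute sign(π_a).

Orbit of 46 under x↦14x: [46, 19, 16, 99, 11, 29, 31]… (length divides ord_125(14)).
Decompose π into cycles: lengths [50, 50, 10, 10, 2, 2, 1] (7 cycles, including the fixed point 0).
n − c = 125 − 7 = 118; sign = (−1)^118 = +1.

+1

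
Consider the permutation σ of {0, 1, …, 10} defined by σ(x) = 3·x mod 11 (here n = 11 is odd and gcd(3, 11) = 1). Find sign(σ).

Orbit of 9 under x↦3x: [9, 5, 4, 1, 3]… (length divides ord_11(3)).
π_3 has 3 disjoint cycles with lengths [5, 5, 1] on {0,…,10}.
With 3 cycles on 11 points, sign = (−1)^{11−3} = +1.

+1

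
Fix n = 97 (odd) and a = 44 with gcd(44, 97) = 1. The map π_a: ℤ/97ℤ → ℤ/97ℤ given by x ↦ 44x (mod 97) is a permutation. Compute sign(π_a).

+1

Trace 4: π^k(4) = [4, 79, 81, 72, 64, 3, 35] for k=0..6.
Cycle type of π: 48×2 + 1; total 3 cycles.
sign(π) = (−1)^{n − #cycles} = (−1)^{97−3} = (−1)^94 = +1.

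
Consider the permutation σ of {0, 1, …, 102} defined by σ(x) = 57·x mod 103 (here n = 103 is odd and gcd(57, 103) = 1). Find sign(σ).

Orbit of 57 under x↦57x: [57, 56, 102, 46, 47, 1]… (length divides ord_103(57)).
π_57 has 18 disjoint cycles with lengths [6, 6, 6, 6, 6, 6, 6, 6, 6, 6, 6, 6, 6, 6, 6, 6, 6, 1] on {0,…,102}.
103 − 18 = 85 transpositions; sign(π) = (−1)^85 = -1.

-1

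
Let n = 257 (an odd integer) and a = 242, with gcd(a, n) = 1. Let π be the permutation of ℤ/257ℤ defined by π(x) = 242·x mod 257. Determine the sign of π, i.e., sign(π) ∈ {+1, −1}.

+1

Start at x=240: 240 → 255 → 30 → 64 → 68 → 8 → 137 → … (one orbit).
9 cycles of lengths [32, 32, 32, 32, 32, 32, 32, 32, 1].
n − c = 257 − 9 = 248; sign = (−1)^248 = +1.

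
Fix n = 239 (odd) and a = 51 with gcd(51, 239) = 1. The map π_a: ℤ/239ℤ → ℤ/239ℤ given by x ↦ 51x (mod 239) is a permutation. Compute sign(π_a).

Start at x=163: 163 → 187 → 216 → 22 → 166 → 101 → 132 → … (one orbit).
15 cycles of lengths [17, 17, 17, 17, 17, 17, 17, 17, 17, 17, 17, 17, 17, 17, 1].
sign(π) = (−1)^{n − #cycles} = (−1)^{239−15} = (−1)^224 = +1.

+1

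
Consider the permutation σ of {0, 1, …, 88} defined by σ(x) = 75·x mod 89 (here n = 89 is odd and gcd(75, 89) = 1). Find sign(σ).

-1

Orbit of 78 under x↦75x: [78, 65, 69, 13, 85, 56, 17]… (length divides ord_89(75)).
The orbit structure of x ↦ 75x mod 89: 2 orbits of sizes [88, 1].
With 2 cycles on 89 points, sign = (−1)^{89−2} = -1.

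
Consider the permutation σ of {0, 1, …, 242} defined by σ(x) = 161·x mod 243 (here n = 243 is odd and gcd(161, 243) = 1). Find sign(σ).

Start at x=161: 161 → 163 → 242 → 82 → 80 → 1 → 161 (one orbit).
The orbit structure of x ↦ 161x mod 243: 68 orbits of sizes [6, 6, 6, 6, 6, 6, 6, 6, 6, 6, 6, 6, 6, 6, 6, 6, 6, 6, 6, 6, 6, 6, 6, 6, 6, 6, 6, 2, 2, 2, 2, 2, 2, 2, 2, 2, 2, 2, 2, 2, 2, 2, 2, 2, 2, 2, 2, 2, 2, 2, 2, 2, 2, 2, 2, 2, 2, 2, 2, 2, 2, 2, 2, 2, 2, 2, 2, 1].
sign(π) = (−1)^{n − #cycles} = (−1)^{243−68} = (−1)^175 = -1.
Check: (161/243) = -1 by Zolotarev.

-1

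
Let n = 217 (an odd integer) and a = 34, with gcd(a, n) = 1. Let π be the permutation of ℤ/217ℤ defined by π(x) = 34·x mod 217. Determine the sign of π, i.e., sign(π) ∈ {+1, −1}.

+1

Orbit of 181 under x↦34x: [181, 78, 48, 113, 153, 211, 13]… (length divides ord_217(34)).
π_34 has 11 disjoint cycles with lengths [30, 30, 30, 30, 30, 30, 30, 2, 2, 2, 1] on {0,…,216}.
11 cycles on 217: each ℓ→(−1)^(ℓ−1), product (−1)^206 = +1.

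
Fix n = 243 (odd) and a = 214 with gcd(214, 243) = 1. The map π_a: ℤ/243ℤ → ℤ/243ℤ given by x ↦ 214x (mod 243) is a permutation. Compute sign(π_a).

Start at x=109: 109 → 241 → 58 → 19 → 178 → 184 → 10 → … (one orbit).
11 cycles of lengths [81, 81, 27, 27, 9, 9, 3, 3, 1, 1, 1].
n − c = 243 − 11 = 232; sign = (−1)^232 = +1.
(214|243)_J = +1 (Zolotarev's lemma cross-check).

+1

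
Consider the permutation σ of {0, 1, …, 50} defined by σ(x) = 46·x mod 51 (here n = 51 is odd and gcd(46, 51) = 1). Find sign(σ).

Start at x=1: 1 → 46 → 25 → 28 → 13 → 37 → 19 → … (one orbit).
The orbit structure of x ↦ 46x mod 51: 6 orbits of sizes [16, 16, 16, 1, 1, 1].
With 6 cycles on 51 points, sign = (−1)^{51−6} = -1.
Via Zolotarev, sign(π_{46}) = (46|51) = -1.

-1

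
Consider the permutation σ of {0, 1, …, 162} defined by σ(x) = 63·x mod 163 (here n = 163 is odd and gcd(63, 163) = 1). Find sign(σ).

-1

Orbit of 15 under x↦63x: [15, 130, 40, 75, 161, 37, 49]… (length divides ord_163(63)).
π_63 has 2 disjoint cycles with lengths [162, 1] on {0,…,162}.
Σ(ℓ_i−1) = 163−2 = 161; sign = (−1)^161 = -1.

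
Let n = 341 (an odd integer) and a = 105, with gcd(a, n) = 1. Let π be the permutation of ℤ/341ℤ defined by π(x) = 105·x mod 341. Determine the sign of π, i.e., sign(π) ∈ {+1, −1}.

Trace 189: π^k(189) = [189, 67, 215, 69, 84, 295, 285] for k=0..6.
The orbit structure of x ↦ 105x mod 341: 13 orbits of sizes [30, 30, 30, 30, 30, 30, 30, 30, 30, 30, 30, 10, 1].
sign(π) = (−1)^{n − #cycles} = (−1)^{341−13} = (−1)^328 = +1.
Via Zolotarev, sign(π_{105}) = (105|341) = +1.

+1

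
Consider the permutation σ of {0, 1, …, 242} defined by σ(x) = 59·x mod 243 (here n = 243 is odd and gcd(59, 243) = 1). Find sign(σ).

Start at x=88: 88 → 89 → 148 → 227 → 28 → 194 → 25 → … (one orbit).
6 cycles of lengths [162, 54, 18, 6, 2, 1].
With 6 cycles on 243 points, sign = (−1)^{243−6} = -1.
Check: (59/243) = -1 by Zolotarev.

-1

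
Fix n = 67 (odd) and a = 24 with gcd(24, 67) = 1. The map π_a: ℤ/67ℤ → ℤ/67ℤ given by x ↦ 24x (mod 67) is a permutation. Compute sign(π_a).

Start at x=22: 22 → 59 → 9 → 15 → 25 → 64 → 62 → … (one orbit).
The orbit structure of x ↦ 24x mod 67: 7 orbits of sizes [11, 11, 11, 11, 11, 11, 1].
67 − 7 = 60 transpositions; sign(π) = (−1)^60 = +1.
Check: (24/67) = +1 by Zolotarev.

+1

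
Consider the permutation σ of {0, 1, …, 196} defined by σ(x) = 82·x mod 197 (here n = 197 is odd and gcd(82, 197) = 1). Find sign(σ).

-1

Start at x=145: 145 → 70 → 27 → 47 → 111 → 40 → 128 → … (one orbit).
The orbit structure of x ↦ 82x mod 197: 2 orbits of sizes [196, 1].
2 cycles on 197: each ℓ→(−1)^(ℓ−1), product (−1)^195 = -1.
The Jacobi symbol (82|197) = -1 (Zolotarev) agrees.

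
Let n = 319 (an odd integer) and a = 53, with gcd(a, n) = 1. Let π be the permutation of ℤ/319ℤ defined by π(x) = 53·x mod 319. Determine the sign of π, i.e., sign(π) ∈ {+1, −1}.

+1

Start at x=190: 190 → 181 → 23 → 262 → 169 → 25 → 49 → … (one orbit).
π_53 has 15 disjoint cycles with lengths [35, 35, 35, 35, 35, 35, 35, 35, 7, 7, 7, 7, 5, 5, 1] on {0,…,318}.
With 15 cycles on 319 points, sign = (−1)^{319−15} = +1.
Check: (53/319) = +1 by Zolotarev.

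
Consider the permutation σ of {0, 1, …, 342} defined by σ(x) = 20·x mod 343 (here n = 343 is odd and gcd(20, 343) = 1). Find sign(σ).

-1

Trace 174: π^k(174) = [174, 50, 314, 106, 62, 211, 104] for k=0..6.
10 cycles of lengths [98, 98, 98, 14, 14, 14, 2, 2, 2, 1].
10 cycles on 343: each ℓ→(−1)^(ℓ−1), product (−1)^333 = -1.
Via Zolotarev, sign(π_{20}) = (20|343) = -1.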